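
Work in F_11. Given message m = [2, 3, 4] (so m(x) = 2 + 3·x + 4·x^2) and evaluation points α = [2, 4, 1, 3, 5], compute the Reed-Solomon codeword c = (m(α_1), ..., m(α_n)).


c = [2, 1, 9, 3, 7]

Message polynomial: m(x) = 2 + 3·x + 4·x^2 (mod 11).
For each evaluation point α_i, compute m(α_i) mod 11:
  α_1 = 2: Horner steps 4 → 0 → 2, so m(2) = 2.
  α_2 = 4: Horner steps 4 → 8 → 1, so m(4) = 1.
  α_3 = 1: Horner steps 4 → 7 → 9, so m(1) = 9.
  α_4 = 3: Horner steps 4 → 4 → 3, so m(3) = 3.
  α_5 = 5: Horner steps 4 → 1 → 7, so m(5) = 7.
Codeword c = [2, 1, 9, 3, 7] ∈ F_11^5.


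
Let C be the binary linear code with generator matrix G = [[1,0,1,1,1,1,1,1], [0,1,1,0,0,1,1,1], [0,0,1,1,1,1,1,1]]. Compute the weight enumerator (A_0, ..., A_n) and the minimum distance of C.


Weight distribution: A_0 = 1, A_1 = 1, A_3 = 1, A_4 = 1, A_5 = 1, A_6 = 2, A_7 = 1. Minimum distance d = 1.

Enumerate all 2^3 = 8 messages m ∈ F_2^3.
For each, compute codeword c = mG in F_2^8, then tally its weight.
  m = 000 → c = 00000000, weight = 0.
  m = 100 → c = 10111111, weight = 7.
  m = 010 → c = 01100111, weight = 5.
  m = 110 → c = 11011000, weight = 4.
  m = 001 → c = 00111111, weight = 6.
  m = 101 → c = 10000000, weight = 1.
  m = 011 → c = 01011000, weight = 3.
  m = 111 → c = 11100111, weight = 6.
Tally weights:
  weight 0: 1 codewords.
  weight 1: 1 codewords.
  weight 3: 1 codewords.
  weight 4: 1 codewords.
  weight 5: 1 codewords.
  weight 6: 2 codewords.
  weight 7: 1 codewords.
Minimum distance d = smallest w > 0 with A_w > 0 = 1.
Sanity: Σ A_w = 8 = 2^3 = 8 ✓.


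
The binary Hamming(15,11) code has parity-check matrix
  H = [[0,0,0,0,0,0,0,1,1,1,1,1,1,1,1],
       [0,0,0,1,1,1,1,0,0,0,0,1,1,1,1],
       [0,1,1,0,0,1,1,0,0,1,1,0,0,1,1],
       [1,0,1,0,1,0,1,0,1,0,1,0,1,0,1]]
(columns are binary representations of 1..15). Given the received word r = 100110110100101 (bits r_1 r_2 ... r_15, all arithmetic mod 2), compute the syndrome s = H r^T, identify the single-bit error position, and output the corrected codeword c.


s = (0, 1, 1, 1)^T, error position = 7, corrected codeword c = 100110010100101

Compute s = H r^T mod 2 one row at a time:
  s_1 = 1 + 0 + 1 + 0 + 0 + 1 + 0 + 1 = 4 ≡ 0 (mod 2).
  s_2 = 1 + 1 + 0 + 1 + 0 + 1 + 0 + 1 = 5 ≡ 1 (mod 2).
  s_3 = 0 + 0 + 0 + 1 + 1 + 0 + 0 + 1 = 3 ≡ 1 (mod 2).
  s_4 = 1 + 0 + 1 + 1 + 0 + 0 + 1 + 1 = 5 ≡ 1 (mod 2).
s = (0, 1, 1, 1)^T — this equals column 7 of H (binary 0111), so error is at position 7.
Correct: flip bit 7 of r = 100110110100101 to get c = 100110010100101.


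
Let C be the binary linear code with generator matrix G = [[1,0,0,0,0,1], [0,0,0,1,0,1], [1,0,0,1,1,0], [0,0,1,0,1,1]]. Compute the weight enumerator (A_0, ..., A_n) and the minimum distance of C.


Weight distribution: A_0 = 1, A_1 = 1, A_2 = 6, A_3 = 6, A_4 = 1, A_5 = 1. Minimum distance d = 1.

Enumerate all 2^4 = 16 messages m ∈ F_2^4.
For each, compute codeword c = mG in F_2^6, then tally its weight.
  m = 0000 → c = 000000, weight = 0.
  m = 1000 → c = 100001, weight = 2.
  m = 0100 → c = 000101, weight = 2.
  m = 1100 → c = 100100, weight = 2.
  m = 0010 → c = 100110, weight = 3.
  m = 1010 → c = 000111, weight = 3.
  m = 0110 → c = 100011, weight = 3.
  m = 1110 → c = 000010, weight = 1.
  m = 0001 → c = 001011, weight = 3.
  m = 1001 → c = 101010, weight = 3.
  m = 0101 → c = 001110, weight = 3.
  m = 1101 → c = 101111, weight = 5.
  m = 0011 → c = 101101, weight = 4.
  m = 1011 → c = 001100, weight = 2.
  m = 0111 → c = 101000, weight = 2.
  m = 1111 → c = 001001, weight = 2.
Tally weights:
  weight 0: 1 codewords.
  weight 1: 1 codewords.
  weight 2: 6 codewords.
  weight 3: 6 codewords.
  weight 4: 1 codewords.
  weight 5: 1 codewords.
Minimum distance d = smallest w > 0 with A_w > 0 = 1.
Sanity: Σ A_w = 16 = 2^4 = 16 ✓.


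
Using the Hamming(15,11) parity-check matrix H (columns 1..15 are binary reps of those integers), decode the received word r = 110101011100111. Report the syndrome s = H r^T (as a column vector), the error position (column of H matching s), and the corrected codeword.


s = (0, 1, 1, 0)^T, error position = 6, corrected codeword c = 110100011100111

Compute s = H r^T mod 2 one row at a time:
  s_1 = 1 + 1 + 1 + 0 + 0 + 1 + 1 + 1 = 6 ≡ 0 (mod 2).
  s_2 = 1 + 0 + 1 + 0 + 0 + 1 + 1 + 1 = 5 ≡ 1 (mod 2).
  s_3 = 1 + 0 + 1 + 0 + 1 + 0 + 1 + 1 = 5 ≡ 1 (mod 2).
  s_4 = 1 + 0 + 0 + 0 + 1 + 0 + 1 + 1 = 4 ≡ 0 (mod 2).
s = (0, 1, 1, 0)^T — this equals column 6 of H (binary 0110), so error is at position 6.
Correct: flip bit 6 of r = 110101011100111 to get c = 110100011100111.


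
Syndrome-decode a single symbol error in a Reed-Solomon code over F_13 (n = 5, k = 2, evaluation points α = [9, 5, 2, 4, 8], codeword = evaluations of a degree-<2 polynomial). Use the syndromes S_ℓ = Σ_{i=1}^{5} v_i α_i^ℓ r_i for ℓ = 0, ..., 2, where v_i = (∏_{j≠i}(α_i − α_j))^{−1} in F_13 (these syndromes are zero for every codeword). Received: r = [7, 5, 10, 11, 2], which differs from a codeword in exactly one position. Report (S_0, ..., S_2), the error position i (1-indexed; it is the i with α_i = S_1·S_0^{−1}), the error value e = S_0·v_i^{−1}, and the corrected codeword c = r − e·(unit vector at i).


S = (9, 7, 4), error at position 5, error magnitude e = 2, c = [7, 5, 10, 11, 0].

Step 1: column multipliers v_i = (∏_{j≠i}(α_i − α_j))^{−1} mod 13.
  i = 1 (α = 9): (9−5)(9−2)(9−4)(9−8) = 4·7·5·1 = 140 ≡ 10, so v_1 = 10^{−1} = 4 (mod 13).
  i = 2 (α = 5): (5−9)(5−2)(5−4)(5−8) = (−4)·3·1·(−3) = 36 ≡ 10, so v_2 = 10^{−1} = 4 (mod 13).
  i = 3 (α = 2): (2−9)(2−5)(2−4)(2−8) = (−7)·(−3)·(−2)·(−6) = 252 ≡ 5, so v_3 = 5^{−1} = 8 (mod 13).
  i = 4 (α = 4): (4−9)(4−5)(4−2)(4−8) = (−5)·(−1)·2·(−4) = −40 ≡ 12, so v_4 = 12^{−1} = 12 (mod 13).
  i = 5 (α = 8): (8−9)(8−5)(8−2)(8−4) = (−1)·3·6·4 = −72 ≡ 6, so v_5 = 6^{−1} = 11 (mod 13).
  v = [4, 4, 8, 12, 11].
Step 2: syndromes of r = [7, 5, 10, 11, 2] (all sums mod 13).
  S_0 = Σ v_i r_i = 4·7 + 4·5 + 8·10 + 12·11 + 11·2 = 282 ≡ 9.
  S_1 = Σ v_i α_i r_i = 4·9·7 + 4·5·5 + 8·2·10 + 12·4·11 + 11·8·2 = 1216 ≡ 7.
  α_i^2 mod 13 = [3, 12, 4, 3, 12].
  S_2 = Σ v_i α_i^2 r_i = 4·3·7 + 4·12·5 + 8·4·10 + 12·3·11 + 11·12·2 = 1304 ≡ 4.
  S = (9, 7, 4) ≠ 0, so r is not a codeword (an error is present).
Step 3: locate the error. For a single error e at position i, S_ℓ = v_i·e·α_i^ℓ, so α_err = S_1/S_0.
  S_0^{−1} = 9^{−1} = 3 (mod 13), so α_err = 7·3 = 21 ≡ 8 = α_5. Error position i = 5.
  Consistency check: S_2/S_1 = 4·2 = 8 ≡ 8 = α_err ✓ (single-error assumption holds).
Step 4: error magnitude e = S_0/v_5 = S_0·∏_{j≠5}(α_5 − α_j) = 9·6 = 54 ≡ 2 (mod 13).
Step 5: correct position 5: c_5 = r_5 − e = 2 − 2 ≡ 0 (mod 13). Hence c = [7, 5, 10, 11, 0].
  Check: interpolating c through the α_i gives m(x) = 9 + 7·x (degree < 2) with m(α_i) = c_i for every i, so c is indeed a codeword.


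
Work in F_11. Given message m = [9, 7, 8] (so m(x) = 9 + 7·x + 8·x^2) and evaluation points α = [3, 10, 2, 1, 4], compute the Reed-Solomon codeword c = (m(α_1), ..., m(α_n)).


c = [3, 10, 0, 2, 0]

Message polynomial: m(x) = 9 + 7·x + 8·x^2 (mod 11).
For each evaluation point α_i, compute m(α_i) mod 11:
  α_1 = 3: Horner steps 8 → 9 → 3, so m(3) = 3.
  α_2 = 10: Horner steps 8 → 10 → 10, so m(10) = 10.
  α_3 = 2: Horner steps 8 → 1 → 0, so m(2) = 0.
  α_4 = 1: Horner steps 8 → 4 → 2, so m(1) = 2.
  α_5 = 4: Horner steps 8 → 6 → 0, so m(4) = 0.
Codeword c = [3, 10, 0, 2, 0] ∈ F_11^5.


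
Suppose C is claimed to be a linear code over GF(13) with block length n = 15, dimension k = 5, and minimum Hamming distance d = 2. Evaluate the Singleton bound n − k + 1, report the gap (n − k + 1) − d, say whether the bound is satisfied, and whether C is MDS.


Singleton RHS = n − k + 1 = 11, slack = 9, bound satisfied, not MDS.

Singleton bound: d ≤ n − k + 1.
Here n = 15, k = 5, so n − k + 1 = 11.
Given d = 2, check d ≤ 11: YES.
Slack = (n − k + 1) − d = 9.
The code is NOT MDS (slack = 9 > 0).
Description: the claimed parameters are [15, 5, 2]_13; such a code would be non-MDS.


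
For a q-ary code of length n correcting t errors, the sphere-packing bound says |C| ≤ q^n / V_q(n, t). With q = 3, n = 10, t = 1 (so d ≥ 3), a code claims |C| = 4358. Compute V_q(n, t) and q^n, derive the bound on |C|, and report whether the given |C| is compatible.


V_q(n, t) = 21, q^n = 59049, Hamming bound = 2811, |C| = 4358 > bound (violated).

Step 1: Compute V_q(n, t) = Σ_{j=0}^1 C(n, j) (q−1)^j.
  j = 0: C(10,0)·(2)^0 = 1·1 = 1.
  j = 1: C(10,1)·(2)^1 = 10·2 = 20.
  V_q(n, t) = 1 + 20 = 21.
Step 2: q^n = 3^10 = 59049.
Step 3: Hamming bound ⌊q^n / V_q(n,t)⌋ = ⌊59049/21⌋ = 2811.
Step 4: Compare |C| = 4358 to 2811: violated.
The claimed |C| lies above the Hamming bound, so no 3-ary code of length 10 with d ≥ 3 can have 4358 codewords.


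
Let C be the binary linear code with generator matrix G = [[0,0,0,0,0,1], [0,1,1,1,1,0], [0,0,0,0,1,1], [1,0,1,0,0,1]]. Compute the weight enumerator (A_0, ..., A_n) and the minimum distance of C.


Weight distribution: A_0 = 1, A_1 = 2, A_2 = 2, A_3 = 4, A_4 = 5, A_5 = 2. Minimum distance d = 1.

Enumerate all 2^4 = 16 messages m ∈ F_2^4.
For each, compute codeword c = mG in F_2^6, then tally its weight.
  m = 0000 → c = 000000, weight = 0.
  m = 1000 → c = 000001, weight = 1.
  m = 0100 → c = 011110, weight = 4.
  m = 1100 → c = 011111, weight = 5.
  m = 0010 → c = 000011, weight = 2.
  m = 1010 → c = 000010, weight = 1.
  m = 0110 → c = 011101, weight = 4.
  m = 1110 → c = 011100, weight = 3.
  m = 0001 → c = 101001, weight = 3.
  m = 1001 → c = 101000, weight = 2.
  m = 0101 → c = 110111, weight = 5.
  m = 1101 → c = 110110, weight = 4.
  m = 0011 → c = 101010, weight = 3.
  m = 1011 → c = 101011, weight = 4.
  m = 0111 → c = 110100, weight = 3.
  m = 1111 → c = 110101, weight = 4.
Tally weights:
  weight 0: 1 codewords.
  weight 1: 2 codewords.
  weight 2: 2 codewords.
  weight 3: 4 codewords.
  weight 4: 5 codewords.
  weight 5: 2 codewords.
Minimum distance d = smallest w > 0 with A_w > 0 = 1.
Sanity: Σ A_w = 16 = 2^4 = 16 ✓.


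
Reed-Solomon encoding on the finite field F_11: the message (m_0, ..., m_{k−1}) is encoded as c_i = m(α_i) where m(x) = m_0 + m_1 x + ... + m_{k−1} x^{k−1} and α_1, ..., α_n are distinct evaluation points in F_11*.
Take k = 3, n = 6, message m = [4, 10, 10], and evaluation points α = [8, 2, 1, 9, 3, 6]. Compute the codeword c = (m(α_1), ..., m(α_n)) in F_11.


c = [9, 9, 2, 2, 3, 6]

Message polynomial: m(x) = 4 + 10·x + 10·x^2 (mod 11).
For each evaluation point α_i, compute m(α_i) mod 11:
  α_1 = 8: Horner steps 10 → 2 → 9, so m(8) = 9.
  α_2 = 2: Horner steps 10 → 8 → 9, so m(2) = 9.
  α_3 = 1: Horner steps 10 → 9 → 2, so m(1) = 2.
  α_4 = 9: Horner steps 10 → 1 → 2, so m(9) = 2.
  α_5 = 3: Horner steps 10 → 7 → 3, so m(3) = 3.
  α_6 = 6: Horner steps 10 → 4 → 6, so m(6) = 6.
Codeword c = [9, 9, 2, 2, 3, 6] ∈ F_11^6.


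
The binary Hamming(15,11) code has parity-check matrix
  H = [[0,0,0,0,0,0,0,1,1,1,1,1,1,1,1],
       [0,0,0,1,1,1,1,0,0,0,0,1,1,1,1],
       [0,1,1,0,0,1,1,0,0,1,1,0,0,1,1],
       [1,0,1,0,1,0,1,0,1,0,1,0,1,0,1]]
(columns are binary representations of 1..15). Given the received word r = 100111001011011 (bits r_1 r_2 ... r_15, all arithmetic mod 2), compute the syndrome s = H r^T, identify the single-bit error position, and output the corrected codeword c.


s = (1, 0, 0, 1)^T, error position = 9, corrected codeword c = 100111000011011

Compute s = H r^T mod 2 one row at a time:
  s_1 = 0 + 1 + 0 + 1 + 1 + 0 + 1 + 1 = 5 ≡ 1 (mod 2).
  s_2 = 1 + 1 + 1 + 0 + 1 + 0 + 1 + 1 = 6 ≡ 0 (mod 2).
  s_3 = 0 + 0 + 1 + 0 + 0 + 1 + 1 + 1 = 4 ≡ 0 (mod 2).
  s_4 = 1 + 0 + 1 + 0 + 1 + 1 + 0 + 1 = 5 ≡ 1 (mod 2).
s = (1, 0, 0, 1)^T — this equals column 9 of H (binary 1001), so error is at position 9.
Correct: flip bit 9 of r = 100111001011011 to get c = 100111000011011.


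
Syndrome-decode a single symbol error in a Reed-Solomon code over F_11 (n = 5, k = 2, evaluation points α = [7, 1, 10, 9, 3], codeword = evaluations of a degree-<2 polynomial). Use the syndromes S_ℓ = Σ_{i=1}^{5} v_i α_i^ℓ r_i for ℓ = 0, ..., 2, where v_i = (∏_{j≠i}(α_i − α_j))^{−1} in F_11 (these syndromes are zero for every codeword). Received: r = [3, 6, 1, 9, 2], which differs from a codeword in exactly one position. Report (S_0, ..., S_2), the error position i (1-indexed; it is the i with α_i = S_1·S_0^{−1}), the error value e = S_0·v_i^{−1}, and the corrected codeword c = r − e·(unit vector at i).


S = (9, 9, 9), error at position 2, error magnitude e = 10, c = [3, 7, 1, 9, 2].

Step 1: column multipliers v_i = (∏_{j≠i}(α_i − α_j))^{−1} mod 11.
  i = 1 (α = 7): (7−1)(7−10)(7−9)(7−3) = 6·(−3)·(−2)·4 = 144 ≡ 1, so v_1 = 1^{−1} = 1 (mod 11).
  i = 2 (α = 1): (1−7)(1−10)(1−9)(1−3) = (−6)·(−9)·(−8)·(−2) = 864 ≡ 6, so v_2 = 6^{−1} = 2 (mod 11).
  i = 3 (α = 10): (10−7)(10−1)(10−9)(10−3) = 3·9·1·7 = 189 ≡ 2, so v_3 = 2^{−1} = 6 (mod 11).
  i = 4 (α = 9): (9−7)(9−1)(9−10)(9−3) = 2·8·(−1)·6 = −96 ≡ 3, so v_4 = 3^{−1} = 4 (mod 11).
  i = 5 (α = 3): (3−7)(3−1)(3−10)(3−9) = (−4)·2·(−7)·(−6) = −336 ≡ 5, so v_5 = 5^{−1} = 9 (mod 11).
  v = [1, 2, 6, 4, 9].
Step 2: syndromes of r = [3, 6, 1, 9, 2] (all sums mod 11).
  S_0 = Σ v_i r_i = 1·3 + 2·6 + 6·1 + 4·9 + 9·2 = 75 ≡ 9.
  S_1 = Σ v_i α_i r_i = 1·7·3 + 2·1·6 + 6·10·1 + 4·9·9 + 9·3·2 = 471 ≡ 9.
  α_i^2 mod 11 = [5, 1, 1, 4, 9].
  S_2 = Σ v_i α_i^2 r_i = 1·5·3 + 2·1·6 + 6·1·1 + 4·4·9 + 9·9·2 = 339 ≡ 9.
  S = (9, 9, 9) ≠ 0, so r is not a codeword (an error is present).
Step 3: locate the error. For a single error e at position i, S_ℓ = v_i·e·α_i^ℓ, so α_err = S_1/S_0.
  S_0^{−1} = 9^{−1} = 5 (mod 11), so α_err = 9·5 = 45 ≡ 1 = α_2. Error position i = 2.
  Consistency check: S_2/S_1 = 9·5 = 45 ≡ 1 = α_err ✓ (single-error assumption holds).
Step 4: error magnitude e = S_0/v_2 = S_0·∏_{j≠2}(α_2 − α_j) = 9·6 = 54 ≡ 10 (mod 11).
Step 5: correct position 2: c_2 = r_2 − e = 6 − 10 ≡ 7 (mod 11). Hence c = [3, 7, 1, 9, 2].
  Check: interpolating c through the α_i gives m(x) = 4 + 3·x (degree < 2) with m(α_i) = c_i for every i, so c is indeed a codeword.


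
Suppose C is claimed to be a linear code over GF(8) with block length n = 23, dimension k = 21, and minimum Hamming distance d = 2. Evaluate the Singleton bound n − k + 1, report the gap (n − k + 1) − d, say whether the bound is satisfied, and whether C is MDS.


Singleton RHS = n − k + 1 = 3, slack = 1, bound satisfied, not MDS.

Singleton bound: d ≤ n − k + 1.
Here n = 23, k = 21, so n − k + 1 = 3.
Given d = 2, check d ≤ 3: YES.
Slack = (n − k + 1) − d = 1.
The code is NOT MDS (slack = 1 > 0).
Description: the claimed parameters are [23, 21, 2]_8; such a code would be non-MDS.


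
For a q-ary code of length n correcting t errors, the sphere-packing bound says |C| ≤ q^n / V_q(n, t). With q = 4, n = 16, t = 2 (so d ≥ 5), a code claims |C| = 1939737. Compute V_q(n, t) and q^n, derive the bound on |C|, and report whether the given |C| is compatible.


V_q(n, t) = 1129, q^n = 4294967296, Hamming bound = 3804222, |C| = 1939737 ≤ bound (satisfied).

Step 1: Compute V_q(n, t) = Σ_{j=0}^2 C(n, j) (q−1)^j.
  j = 0: C(16,0)·(3)^0 = 1·1 = 1.
  j = 1: C(16,1)·(3)^1 = 16·3 = 48.
  j = 2: C(16,2)·(3)^2 = 120·9 = 1080.
  V_q(n, t) = 1 + 48 + 1080 = 1129.
Step 2: q^n = 4^16 = 4294967296.
Step 3: Hamming bound ⌊q^n / V_q(n,t)⌋ = ⌊4294967296/1129⌋ = 3804222.
Step 4: Compare |C| = 1939737 to 3804222: satisfied.
The claimed |C| lies below the Hamming bound.


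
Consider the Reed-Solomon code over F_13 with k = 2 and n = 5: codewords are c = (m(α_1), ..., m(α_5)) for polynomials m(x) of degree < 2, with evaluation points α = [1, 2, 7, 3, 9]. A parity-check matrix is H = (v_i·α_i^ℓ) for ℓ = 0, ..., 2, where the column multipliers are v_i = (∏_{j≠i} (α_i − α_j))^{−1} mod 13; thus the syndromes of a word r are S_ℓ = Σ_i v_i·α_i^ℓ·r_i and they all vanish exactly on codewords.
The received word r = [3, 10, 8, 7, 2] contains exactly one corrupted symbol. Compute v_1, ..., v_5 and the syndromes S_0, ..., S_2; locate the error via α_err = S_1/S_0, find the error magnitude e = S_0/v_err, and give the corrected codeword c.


S = (11, 11, 11), error at position 1, error magnitude e = 3, c = [0, 10, 8, 7, 2].

Step 1: column multipliers v_i = (∏_{j≠i}(α_i − α_j))^{−1} mod 13.
  i = 1 (α = 1): (1−2)(1−7)(1−3)(1−9) = (−1)·(−6)·(−2)·(−8) = 96 ≡ 5, so v_1 = 5^{−1} = 8 (mod 13).
  i = 2 (α = 2): (2−1)(2−7)(2−3)(2−9) = 1·(−5)·(−1)·(−7) = −35 ≡ 4, so v_2 = 4^{−1} = 10 (mod 13).
  i = 3 (α = 7): (7−1)(7−2)(7−3)(7−9) = 6·5·4·(−2) = −240 ≡ 7, so v_3 = 7^{−1} = 2 (mod 13).
  i = 4 (α = 3): (3−1)(3−2)(3−7)(3−9) = 2·1·(−4)·(−6) = 48 ≡ 9, so v_4 = 9^{−1} = 3 (mod 13).
  i = 5 (α = 9): (9−1)(9−2)(9−7)(9−3) = 8·7·2·6 = 672 ≡ 9, so v_5 = 9^{−1} = 3 (mod 13).
  v = [8, 10, 2, 3, 3].
Step 2: syndromes of r = [3, 10, 8, 7, 2] (all sums mod 13).
  S_0 = Σ v_i r_i = 8·3 + 10·10 + 2·8 + 3·7 + 3·2 = 167 ≡ 11.
  S_1 = Σ v_i α_i r_i = 8·1·3 + 10·2·10 + 2·7·8 + 3·3·7 + 3·9·2 = 453 ≡ 11.
  α_i^2 mod 13 = [1, 4, 10, 9, 3].
  S_2 = Σ v_i α_i^2 r_i = 8·1·3 + 10·4·10 + 2·10·8 + 3·9·7 + 3·3·2 = 791 ≡ 11.
  S = (11, 11, 11) ≠ 0, so r is not a codeword (an error is present).
Step 3: locate the error. For a single error e at position i, S_ℓ = v_i·e·α_i^ℓ, so α_err = S_1/S_0.
  S_0^{−1} = 11^{−1} = 6 (mod 13), so α_err = 11·6 = 66 ≡ 1 = α_1. Error position i = 1.
  Consistency check: S_2/S_1 = 11·6 = 66 ≡ 1 = α_err ✓ (single-error assumption holds).
Step 4: error magnitude e = S_0/v_1 = S_0·∏_{j≠1}(α_1 − α_j) = 11·5 = 55 ≡ 3 (mod 13).
Step 5: correct position 1: c_1 = r_1 − e = 3 − 3 ≡ 0 (mod 13). Hence c = [0, 10, 8, 7, 2].
  Check: interpolating c through the α_i gives m(x) = 3 + 10·x (degree < 2) with m(α_i) = c_i for every i, so c is indeed a codeword.


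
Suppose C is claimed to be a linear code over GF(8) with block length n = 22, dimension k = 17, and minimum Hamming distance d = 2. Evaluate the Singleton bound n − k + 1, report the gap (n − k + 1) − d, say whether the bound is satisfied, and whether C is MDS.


Singleton RHS = n − k + 1 = 6, slack = 4, bound satisfied, not MDS.

Singleton bound: d ≤ n − k + 1.
Here n = 22, k = 17, so n − k + 1 = 6.
Given d = 2, check d ≤ 6: YES.
Slack = (n − k + 1) − d = 4.
The code is NOT MDS (slack = 4 > 0).
Description: the claimed parameters are [22, 17, 2]_8; such a code would be non-MDS.


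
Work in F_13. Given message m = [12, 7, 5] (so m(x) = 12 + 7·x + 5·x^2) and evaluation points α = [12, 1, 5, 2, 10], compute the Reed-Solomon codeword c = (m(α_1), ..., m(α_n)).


c = [10, 11, 3, 7, 10]

Message polynomial: m(x) = 12 + 7·x + 5·x^2 (mod 13).
For each evaluation point α_i, compute m(α_i) mod 13:
  α_1 = 12: Horner steps 5 → 2 → 10, so m(12) = 10.
  α_2 = 1: Horner steps 5 → 12 → 11, so m(1) = 11.
  α_3 = 5: Horner steps 5 → 6 → 3, so m(5) = 3.
  α_4 = 2: Horner steps 5 → 4 → 7, so m(2) = 7.
  α_5 = 10: Horner steps 5 → 5 → 10, so m(10) = 10.
Codeword c = [10, 11, 3, 7, 10] ∈ F_13^5.


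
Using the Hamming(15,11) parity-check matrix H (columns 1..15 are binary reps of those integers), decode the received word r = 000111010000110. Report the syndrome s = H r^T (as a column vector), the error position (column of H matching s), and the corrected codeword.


s = (1, 1, 0, 0)^T, error position = 12, corrected codeword c = 000111010001110

Compute s = H r^T mod 2 one row at a time:
  s_1 = 1 + 0 + 0 + 0 + 0 + 1 + 1 + 0 = 3 ≡ 1 (mod 2).
  s_2 = 1 + 1 + 1 + 0 + 0 + 1 + 1 + 0 = 5 ≡ 1 (mod 2).
  s_3 = 0 + 0 + 1 + 0 + 0 + 0 + 1 + 0 = 2 ≡ 0 (mod 2).
  s_4 = 0 + 0 + 1 + 0 + 0 + 0 + 1 + 0 = 2 ≡ 0 (mod 2).
s = (1, 1, 0, 0)^T — this equals column 12 of H (binary 1100), so error is at position 12.
Correct: flip bit 12 of r = 000111010000110 to get c = 000111010001110.


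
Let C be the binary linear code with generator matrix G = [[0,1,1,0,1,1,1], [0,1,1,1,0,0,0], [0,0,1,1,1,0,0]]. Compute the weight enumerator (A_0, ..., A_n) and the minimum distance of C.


Weight distribution: A_0 = 1, A_2 = 1, A_3 = 3, A_4 = 2, A_5 = 1. Minimum distance d = 2.

Enumerate all 2^3 = 8 messages m ∈ F_2^3.
For each, compute codeword c = mG in F_2^7, then tally its weight.
  m = 000 → c = 0000000, weight = 0.
  m = 100 → c = 0110111, weight = 5.
  m = 010 → c = 0111000, weight = 3.
  m = 110 → c = 0001111, weight = 4.
  m = 001 → c = 0011100, weight = 3.
  m = 101 → c = 0101011, weight = 4.
  m = 011 → c = 0100100, weight = 2.
  m = 111 → c = 0010011, weight = 3.
Tally weights:
  weight 0: 1 codewords.
  weight 2: 1 codewords.
  weight 3: 3 codewords.
  weight 4: 2 codewords.
  weight 5: 1 codewords.
Minimum distance d = smallest w > 0 with A_w > 0 = 2.
Sanity: Σ A_w = 8 = 2^3 = 8 ✓.


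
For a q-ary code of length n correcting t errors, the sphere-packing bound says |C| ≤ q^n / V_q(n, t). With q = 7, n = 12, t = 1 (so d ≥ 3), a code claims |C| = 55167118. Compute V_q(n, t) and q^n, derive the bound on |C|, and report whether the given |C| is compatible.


V_q(n, t) = 73, q^n = 13841287201, Hamming bound = 189606673, |C| = 55167118 ≤ bound (satisfied).

Step 1: Compute V_q(n, t) = Σ_{j=0}^1 C(n, j) (q−1)^j.
  j = 0: C(12,0)·(6)^0 = 1·1 = 1.
  j = 1: C(12,1)·(6)^1 = 12·6 = 72.
  V_q(n, t) = 1 + 72 = 73.
Step 2: q^n = 7^12 = 13841287201.
Step 3: Hamming bound ⌊q^n / V_q(n,t)⌋ = ⌊13841287201/73⌋ = 189606673.
Step 4: Compare |C| = 55167118 to 189606673: satisfied.
The claimed |C| lies below the Hamming bound.


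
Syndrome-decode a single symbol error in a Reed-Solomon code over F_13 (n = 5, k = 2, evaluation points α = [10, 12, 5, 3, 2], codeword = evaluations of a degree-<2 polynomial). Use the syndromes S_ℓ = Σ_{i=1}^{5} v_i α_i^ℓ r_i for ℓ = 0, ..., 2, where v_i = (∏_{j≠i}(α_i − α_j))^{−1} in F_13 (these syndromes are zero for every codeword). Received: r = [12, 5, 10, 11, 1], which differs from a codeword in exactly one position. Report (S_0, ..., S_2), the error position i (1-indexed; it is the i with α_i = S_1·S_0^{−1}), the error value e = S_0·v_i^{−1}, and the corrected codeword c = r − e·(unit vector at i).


S = (5, 2, 6), error at position 4, error magnitude e = 7, c = [12, 5, 10, 4, 1].

Step 1: column multipliers v_i = (∏_{j≠i}(α_i − α_j))^{−1} mod 13.
  i = 1 (α = 10): (10−12)(10−5)(10−3)(10−2) = (−2)·5·7·8 = −560 ≡ 12, so v_1 = 12^{−1} = 12 (mod 13).
  i = 2 (α = 12): (12−10)(12−5)(12−3)(12−2) = 2·7·9·10 = 1260 ≡ 12, so v_2 = 12^{−1} = 12 (mod 13).
  i = 3 (α = 5): (5−10)(5−12)(5−3)(5−2) = (−5)·(−7)·2·3 = 210 ≡ 2, so v_3 = 2^{−1} = 7 (mod 13).
  i = 4 (α = 3): (3−10)(3−12)(3−5)(3−2) = (−7)·(−9)·(−2)·1 = −126 ≡ 4, so v_4 = 4^{−1} = 10 (mod 13).
  i = 5 (α = 2): (2−10)(2−12)(2−5)(2−3) = (−8)·(−10)·(−3)·(−1) = 240 ≡ 6, so v_5 = 6^{−1} = 11 (mod 13).
  v = [12, 12, 7, 10, 11].
Step 2: syndromes of r = [12, 5, 10, 11, 1] (all sums mod 13).
  S_0 = Σ v_i r_i = 12·12 + 12·5 + 7·10 + 10·11 + 11·1 = 395 ≡ 5.
  S_1 = Σ v_i α_i r_i = 12·10·12 + 12·12·5 + 7·5·10 + 10·3·11 + 11·2·1 = 2862 ≡ 2.
  α_i^2 mod 13 = [9, 1, 12, 9, 4].
  S_2 = Σ v_i α_i^2 r_i = 12·9·12 + 12·1·5 + 7·12·10 + 10·9·11 + 11·4·1 = 3230 ≡ 6.
  S = (5, 2, 6) ≠ 0, so r is not a codeword (an error is present).
Step 3: locate the error. For a single error e at position i, S_ℓ = v_i·e·α_i^ℓ, so α_err = S_1/S_0.
  S_0^{−1} = 5^{−1} = 8 (mod 13), so α_err = 2·8 = 16 ≡ 3 = α_4. Error position i = 4.
  Consistency check: S_2/S_1 = 6·7 = 42 ≡ 3 = α_err ✓ (single-error assumption holds).
Step 4: error magnitude e = S_0/v_4 = S_0·∏_{j≠4}(α_4 − α_j) = 5·4 = 20 ≡ 7 (mod 13).
Step 5: correct position 4: c_4 = r_4 − e = 11 − 7 ≡ 4 (mod 13). Hence c = [12, 5, 10, 4, 1].
  Check: interpolating c through the α_i gives m(x) = 8 + 3·x (degree < 2) with m(α_i) = c_i for every i, so c is indeed a codeword.


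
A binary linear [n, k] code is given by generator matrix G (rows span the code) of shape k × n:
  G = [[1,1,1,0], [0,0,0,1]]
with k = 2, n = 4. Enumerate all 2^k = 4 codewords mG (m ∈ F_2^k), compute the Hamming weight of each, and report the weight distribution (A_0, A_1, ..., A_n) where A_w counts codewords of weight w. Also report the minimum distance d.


Weight distribution: A_0 = 1, A_1 = 1, A_3 = 1, A_4 = 1. Minimum distance d = 1.

Enumerate all 2^2 = 4 messages m ∈ F_2^2.
For each, compute codeword c = mG in F_2^4, then tally its weight.
  m = 00 → c = 0000, weight = 0.
  m = 10 → c = 1110, weight = 3.
  m = 01 → c = 0001, weight = 1.
  m = 11 → c = 1111, weight = 4.
Tally weights:
  weight 0: 1 codewords.
  weight 1: 1 codewords.
  weight 3: 1 codewords.
  weight 4: 1 codewords.
Minimum distance d = smallest w > 0 with A_w > 0 = 1.
Sanity: Σ A_w = 4 = 2^2 = 4 ✓.


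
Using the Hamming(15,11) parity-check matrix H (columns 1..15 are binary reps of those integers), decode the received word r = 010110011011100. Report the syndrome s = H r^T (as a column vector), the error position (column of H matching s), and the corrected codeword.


s = (1, 0, 0, 0)^T, error position = 8, corrected codeword c = 010110001011100

Compute s = H r^T mod 2 one row at a time:
  s_1 = 1 + 1 + 0 + 1 + 1 + 1 + 0 + 0 = 5 ≡ 1 (mod 2).
  s_2 = 1 + 1 + 0 + 0 + 1 + 1 + 0 + 0 = 4 ≡ 0 (mod 2).
  s_3 = 1 + 0 + 0 + 0 + 0 + 1 + 0 + 0 = 2 ≡ 0 (mod 2).
  s_4 = 0 + 0 + 1 + 0 + 1 + 1 + 1 + 0 = 4 ≡ 0 (mod 2).
s = (1, 0, 0, 0)^T — this equals column 8 of H (binary 1000), so error is at position 8.
Correct: flip bit 8 of r = 010110011011100 to get c = 010110001011100.


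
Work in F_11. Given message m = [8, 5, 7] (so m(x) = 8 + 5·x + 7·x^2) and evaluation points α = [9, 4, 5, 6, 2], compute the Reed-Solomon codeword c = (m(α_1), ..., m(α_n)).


c = [4, 8, 10, 4, 2]

Message polynomial: m(x) = 8 + 5·x + 7·x^2 (mod 11).
For each evaluation point α_i, compute m(α_i) mod 11:
  α_1 = 9: Horner steps 7 → 2 → 4, so m(9) = 4.
  α_2 = 4: Horner steps 7 → 0 → 8, so m(4) = 8.
  α_3 = 5: Horner steps 7 → 7 → 10, so m(5) = 10.
  α_4 = 6: Horner steps 7 → 3 → 4, so m(6) = 4.
  α_5 = 2: Horner steps 7 → 8 → 2, so m(2) = 2.
Codeword c = [4, 8, 10, 4, 2] ∈ F_11^5.


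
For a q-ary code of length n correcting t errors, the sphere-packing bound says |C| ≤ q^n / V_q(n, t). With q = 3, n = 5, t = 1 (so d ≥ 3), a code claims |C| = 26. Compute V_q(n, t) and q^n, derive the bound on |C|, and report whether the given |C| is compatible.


V_q(n, t) = 11, q^n = 243, Hamming bound = 22, |C| = 26 > bound (violated).

Step 1: Compute V_q(n, t) = Σ_{j=0}^1 C(n, j) (q−1)^j.
  j = 0: C(5,0)·(2)^0 = 1·1 = 1.
  j = 1: C(5,1)·(2)^1 = 5·2 = 10.
  V_q(n, t) = 1 + 10 = 11.
Step 2: q^n = 3^5 = 243.
Step 3: Hamming bound ⌊q^n / V_q(n,t)⌋ = ⌊243/11⌋ = 22.
Step 4: Compare |C| = 26 to 22: violated.
The claimed |C| lies above the Hamming bound, so no 3-ary code of length 5 with d ≥ 3 can have 26 codewords.


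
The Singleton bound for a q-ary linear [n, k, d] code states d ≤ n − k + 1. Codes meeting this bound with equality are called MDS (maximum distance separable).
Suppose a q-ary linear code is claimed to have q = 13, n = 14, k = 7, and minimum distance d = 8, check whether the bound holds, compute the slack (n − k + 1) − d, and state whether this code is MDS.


Singleton RHS = n − k + 1 = 8, slack = 0, bound satisfied, MDS.

Singleton bound: d ≤ n − k + 1.
Here n = 14, k = 7, so n − k + 1 = 8.
Given d = 8, check d ≤ 8: YES.
Slack = (n − k + 1) − d = 0.
The code is MDS (slack = 0).
Description: the claimed parameters are [14, 7, 8]_13; such a code would be MDS (meets Singleton bound).


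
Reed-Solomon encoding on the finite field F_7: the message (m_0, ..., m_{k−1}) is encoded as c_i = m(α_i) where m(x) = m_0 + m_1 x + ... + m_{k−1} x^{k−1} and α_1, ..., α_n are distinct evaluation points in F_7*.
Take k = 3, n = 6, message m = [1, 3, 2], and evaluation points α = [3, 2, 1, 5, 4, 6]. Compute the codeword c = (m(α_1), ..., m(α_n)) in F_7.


c = [0, 1, 6, 3, 3, 0]

Message polynomial: m(x) = 1 + 3·x + 2·x^2 (mod 7).
For each evaluation point α_i, compute m(α_i) mod 7:
  α_1 = 3: Horner steps 2 → 2 → 0, so m(3) = 0.
  α_2 = 2: Horner steps 2 → 0 → 1, so m(2) = 1.
  α_3 = 1: Horner steps 2 → 5 → 6, so m(1) = 6.
  α_4 = 5: Horner steps 2 → 6 → 3, so m(5) = 3.
  α_5 = 4: Horner steps 2 → 4 → 3, so m(4) = 3.
  α_6 = 6: Horner steps 2 → 1 → 0, so m(6) = 0.
Codeword c = [0, 1, 6, 3, 3, 0] ∈ F_7^6.


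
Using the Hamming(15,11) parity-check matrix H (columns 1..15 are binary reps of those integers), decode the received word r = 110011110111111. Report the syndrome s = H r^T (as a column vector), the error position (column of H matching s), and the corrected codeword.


s = (1, 1, 1, 0)^T, error position = 14, corrected codeword c = 110011110111101

Compute s = H r^T mod 2 one row at a time:
  s_1 = 1 + 0 + 1 + 1 + 1 + 1 + 1 + 1 = 7 ≡ 1 (mod 2).
  s_2 = 0 + 1 + 1 + 1 + 1 + 1 + 1 + 1 = 7 ≡ 1 (mod 2).
  s_3 = 1 + 0 + 1 + 1 + 1 + 1 + 1 + 1 = 7 ≡ 1 (mod 2).
  s_4 = 1 + 0 + 1 + 1 + 0 + 1 + 1 + 1 = 6 ≡ 0 (mod 2).
s = (1, 1, 1, 0)^T — this equals column 14 of H (binary 1110), so error is at position 14.
Correct: flip bit 14 of r = 110011110111111 to get c = 110011110111101.


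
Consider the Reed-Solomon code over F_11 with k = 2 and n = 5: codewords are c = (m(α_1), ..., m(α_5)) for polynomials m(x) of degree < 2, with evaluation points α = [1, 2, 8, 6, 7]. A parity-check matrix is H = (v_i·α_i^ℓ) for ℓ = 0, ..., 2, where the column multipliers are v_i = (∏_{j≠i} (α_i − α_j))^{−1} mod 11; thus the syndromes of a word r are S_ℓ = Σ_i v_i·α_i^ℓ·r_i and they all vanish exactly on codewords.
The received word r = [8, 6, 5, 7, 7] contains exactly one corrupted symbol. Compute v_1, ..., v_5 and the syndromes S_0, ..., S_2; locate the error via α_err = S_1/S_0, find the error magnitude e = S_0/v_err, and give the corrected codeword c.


S = (6, 3, 7), error at position 4, error magnitude e = 9, c = [8, 6, 5, 9, 7].

Step 1: column multipliers v_i = (∏_{j≠i}(α_i − α_j))^{−1} mod 11.
  i = 1 (α = 1): (1−2)(1−8)(1−6)(1−7) = (−1)·(−7)·(−5)·(−6) = 210 ≡ 1, so v_1 = 1^{−1} = 1 (mod 11).
  i = 2 (α = 2): (2−1)(2−8)(2−6)(2−7) = 1·(−6)·(−4)·(−5) = −120 ≡ 1, so v_2 = 1^{−1} = 1 (mod 11).
  i = 3 (α = 8): (8−1)(8−2)(8−6)(8−7) = 7·6·2·1 = 84 ≡ 7, so v_3 = 7^{−1} = 8 (mod 11).
  i = 4 (α = 6): (6−1)(6−2)(6−8)(6−7) = 5·4·(−2)·(−1) = 40 ≡ 7, so v_4 = 7^{−1} = 8 (mod 11).
  i = 5 (α = 7): (7−1)(7−2)(7−8)(7−6) = 6·5·(−1)·1 = −30 ≡ 3, so v_5 = 3^{−1} = 4 (mod 11).
  v = [1, 1, 8, 8, 4].
Step 2: syndromes of r = [8, 6, 5, 7, 7] (all sums mod 11).
  S_0 = Σ v_i r_i = 1·8 + 1·6 + 8·5 + 8·7 + 4·7 = 138 ≡ 6.
  S_1 = Σ v_i α_i r_i = 1·1·8 + 1·2·6 + 8·8·5 + 8·6·7 + 4·7·7 = 872 ≡ 3.
  α_i^2 mod 11 = [1, 4, 9, 3, 5].
  S_2 = Σ v_i α_i^2 r_i = 1·1·8 + 1·4·6 + 8·9·5 + 8·3·7 + 4·5·7 = 700 ≡ 7.
  S = (6, 3, 7) ≠ 0, so r is not a codeword (an error is present).
Step 3: locate the error. For a single error e at position i, S_ℓ = v_i·e·α_i^ℓ, so α_err = S_1/S_0.
  S_0^{−1} = 6^{−1} = 2 (mod 11), so α_err = 3·2 = 6 ≡ 6 = α_4. Error position i = 4.
  Consistency check: S_2/S_1 = 7·4 = 28 ≡ 6 = α_err ✓ (single-error assumption holds).
Step 4: error magnitude e = S_0/v_4 = S_0·∏_{j≠4}(α_4 − α_j) = 6·7 = 42 ≡ 9 (mod 11).
Step 5: correct position 4: c_4 = r_4 − e = 7 − 9 ≡ 9 (mod 11). Hence c = [8, 6, 5, 9, 7].
  Check: interpolating c through the α_i gives m(x) = 10 + 9·x (degree < 2) with m(α_i) = c_i for every i, so c is indeed a codeword.


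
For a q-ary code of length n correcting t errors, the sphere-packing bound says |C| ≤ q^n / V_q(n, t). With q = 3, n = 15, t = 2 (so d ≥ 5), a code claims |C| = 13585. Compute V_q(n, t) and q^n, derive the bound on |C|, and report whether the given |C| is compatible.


V_q(n, t) = 451, q^n = 14348907, Hamming bound = 31815, |C| = 13585 ≤ bound (satisfied).

Step 1: Compute V_q(n, t) = Σ_{j=0}^2 C(n, j) (q−1)^j.
  j = 0: C(15,0)·(2)^0 = 1·1 = 1.
  j = 1: C(15,1)·(2)^1 = 15·2 = 30.
  j = 2: C(15,2)·(2)^2 = 105·4 = 420.
  V_q(n, t) = 1 + 30 + 420 = 451.
Step 2: q^n = 3^15 = 14348907.
Step 3: Hamming bound ⌊q^n / V_q(n,t)⌋ = ⌊14348907/451⌋ = 31815.
Step 4: Compare |C| = 13585 to 31815: satisfied.
The claimed |C| lies below the Hamming bound.


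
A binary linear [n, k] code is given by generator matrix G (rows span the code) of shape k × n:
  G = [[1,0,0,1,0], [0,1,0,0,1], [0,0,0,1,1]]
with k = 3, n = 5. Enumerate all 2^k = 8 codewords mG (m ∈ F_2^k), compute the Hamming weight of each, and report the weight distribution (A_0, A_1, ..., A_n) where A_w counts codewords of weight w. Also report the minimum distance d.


Weight distribution: A_0 = 1, A_2 = 6, A_4 = 1. Minimum distance d = 2.

Enumerate all 2^3 = 8 messages m ∈ F_2^3.
For each, compute codeword c = mG in F_2^5, then tally its weight.
  m = 000 → c = 00000, weight = 0.
  m = 100 → c = 10010, weight = 2.
  m = 010 → c = 01001, weight = 2.
  m = 110 → c = 11011, weight = 4.
  m = 001 → c = 00011, weight = 2.
  m = 101 → c = 10001, weight = 2.
  m = 011 → c = 01010, weight = 2.
  m = 111 → c = 11000, weight = 2.
Tally weights:
  weight 0: 1 codewords.
  weight 2: 6 codewords.
  weight 4: 1 codewords.
Minimum distance d = smallest w > 0 with A_w > 0 = 2.
Sanity: Σ A_w = 8 = 2^3 = 8 ✓.


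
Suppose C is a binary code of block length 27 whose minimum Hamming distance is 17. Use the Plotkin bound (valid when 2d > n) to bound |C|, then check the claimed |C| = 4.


Plotkin bound M ≤ 4; given |C| = 4 ≤ bound (satisfied).

Check applicability: 2d = 34, n = 27.
2d − n = 7 > 0, so Plotkin applies.
Compute d/(2d−n) = 17/7 ≈ 2.4286.
⌊d/(2d−n)⌋ = 2.
Plotkin bound: M ≤ 2·2 = 4.
Given |C| = 4, check: satisfied.
This |C| is at the Plotkin bound.


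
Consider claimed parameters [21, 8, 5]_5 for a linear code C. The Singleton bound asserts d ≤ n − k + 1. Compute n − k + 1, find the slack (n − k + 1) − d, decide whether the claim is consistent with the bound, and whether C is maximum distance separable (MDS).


Singleton RHS = n − k + 1 = 14, slack = 9, bound satisfied, not MDS.

Singleton bound: d ≤ n − k + 1.
Here n = 21, k = 8, so n − k + 1 = 14.
Given d = 5, check d ≤ 14: YES.
Slack = (n − k + 1) − d = 9.
The code is NOT MDS (slack = 9 > 0).
Description: the claimed parameters are [21, 8, 5]_5; such a code would be non-MDS.


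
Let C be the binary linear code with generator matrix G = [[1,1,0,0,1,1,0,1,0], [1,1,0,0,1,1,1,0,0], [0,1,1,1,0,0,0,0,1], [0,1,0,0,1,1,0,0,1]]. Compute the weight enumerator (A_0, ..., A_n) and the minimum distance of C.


Weight distribution: A_0 = 1, A_2 = 1, A_3 = 2, A_4 = 3, A_5 = 4, A_6 = 3, A_7 = 2. Minimum distance d = 2.

Enumerate all 2^4 = 16 messages m ∈ F_2^4.
For each, compute codeword c = mG in F_2^9, then tally its weight.
  m = 0000 → c = 000000000, weight = 0.
  m = 1000 → c = 110011010, weight = 5.
  m = 0100 → c = 110011100, weight = 5.
  m = 1100 → c = 000000110, weight = 2.
  m = 0010 → c = 011100001, weight = 4.
  m = 1010 → c = 101111011, weight = 7.
  m = 0110 → c = 101111101, weight = 7.
  m = 1110 → c = 011100111, weight = 6.
  m = 0001 → c = 010011001, weight = 4.
  m = 1001 → c = 100000011, weight = 3.
  m = 0101 → c = 100000101, weight = 3.
  m = 1101 → c = 010011111, weight = 6.
  m = 0011 → c = 001111000, weight = 4.
  m = 1011 → c = 111100010, weight = 5.
  m = 0111 → c = 111100100, weight = 5.
  m = 1111 → c = 001111110, weight = 6.
Tally weights:
  weight 0: 1 codewords.
  weight 2: 1 codewords.
  weight 3: 2 codewords.
  weight 4: 3 codewords.
  weight 5: 4 codewords.
  weight 6: 3 codewords.
  weight 7: 2 codewords.
Minimum distance d = smallest w > 0 with A_w > 0 = 2.
Sanity: Σ A_w = 16 = 2^4 = 16 ✓.


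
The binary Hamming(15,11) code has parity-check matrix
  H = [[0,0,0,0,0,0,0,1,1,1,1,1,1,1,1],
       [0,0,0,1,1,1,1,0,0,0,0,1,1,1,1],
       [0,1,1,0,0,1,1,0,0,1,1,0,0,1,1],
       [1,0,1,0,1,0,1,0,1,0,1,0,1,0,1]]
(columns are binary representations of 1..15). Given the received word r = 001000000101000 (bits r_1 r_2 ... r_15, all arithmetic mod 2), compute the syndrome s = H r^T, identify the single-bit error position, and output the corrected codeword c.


s = (0, 1, 0, 1)^T, error position = 5, corrected codeword c = 001010000101000

Compute s = H r^T mod 2 one row at a time:
  s_1 = 0 + 0 + 1 + 0 + 1 + 0 + 0 + 0 = 2 ≡ 0 (mod 2).
  s_2 = 0 + 0 + 0 + 0 + 1 + 0 + 0 + 0 = 1 ≡ 1 (mod 2).
  s_3 = 0 + 1 + 0 + 0 + 1 + 0 + 0 + 0 = 2 ≡ 0 (mod 2).
  s_4 = 0 + 1 + 0 + 0 + 0 + 0 + 0 + 0 = 1 ≡ 1 (mod 2).
s = (0, 1, 0, 1)^T — this equals column 5 of H (binary 0101), so error is at position 5.
Correct: flip bit 5 of r = 001000000101000 to get c = 001010000101000.


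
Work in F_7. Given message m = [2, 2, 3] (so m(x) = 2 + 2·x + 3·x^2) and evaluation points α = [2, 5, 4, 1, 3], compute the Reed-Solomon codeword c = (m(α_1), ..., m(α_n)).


c = [4, 3, 2, 0, 0]

Message polynomial: m(x) = 2 + 2·x + 3·x^2 (mod 7).
For each evaluation point α_i, compute m(α_i) mod 7:
  α_1 = 2: Horner steps 3 → 1 → 4, so m(2) = 4.
  α_2 = 5: Horner steps 3 → 3 → 3, so m(5) = 3.
  α_3 = 4: Horner steps 3 → 0 → 2, so m(4) = 2.
  α_4 = 1: Horner steps 3 → 5 → 0, so m(1) = 0.
  α_5 = 3: Horner steps 3 → 4 → 0, so m(3) = 0.
Codeword c = [4, 3, 2, 0, 0] ∈ F_7^5.


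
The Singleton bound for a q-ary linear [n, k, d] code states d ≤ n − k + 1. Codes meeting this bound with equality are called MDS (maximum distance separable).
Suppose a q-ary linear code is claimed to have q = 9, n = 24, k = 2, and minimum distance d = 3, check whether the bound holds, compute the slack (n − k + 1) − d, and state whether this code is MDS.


Singleton RHS = n − k + 1 = 23, slack = 20, bound satisfied, not MDS.

Singleton bound: d ≤ n − k + 1.
Here n = 24, k = 2, so n − k + 1 = 23.
Given d = 3, check d ≤ 23: YES.
Slack = (n − k + 1) − d = 20.
The code is NOT MDS (slack = 20 > 0).
Description: the claimed parameters are [24, 2, 3]_9; such a code would be non-MDS.


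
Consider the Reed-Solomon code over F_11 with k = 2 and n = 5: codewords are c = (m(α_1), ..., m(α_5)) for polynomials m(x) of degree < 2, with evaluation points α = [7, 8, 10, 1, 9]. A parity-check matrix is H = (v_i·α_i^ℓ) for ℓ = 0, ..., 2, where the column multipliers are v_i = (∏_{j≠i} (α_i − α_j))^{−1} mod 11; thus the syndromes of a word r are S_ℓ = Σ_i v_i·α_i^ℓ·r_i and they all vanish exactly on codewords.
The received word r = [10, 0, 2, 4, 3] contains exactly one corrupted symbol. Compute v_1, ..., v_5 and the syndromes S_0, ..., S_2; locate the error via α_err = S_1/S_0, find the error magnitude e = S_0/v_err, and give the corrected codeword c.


S = (4, 3, 5), error at position 5, error magnitude e = 2, c = [10, 0, 2, 4, 1].

Step 1: column multipliers v_i = (∏_{j≠i}(α_i − α_j))^{−1} mod 11.
  i = 1 (α = 7): (7−8)(7−10)(7−1)(7−9) = (−1)·(−3)·6·(−2) = −36 ≡ 8, so v_1 = 8^{−1} = 7 (mod 11).
  i = 2 (α = 8): (8−7)(8−10)(8−1)(8−9) = 1·(−2)·7·(−1) = 14 ≡ 3, so v_2 = 3^{−1} = 4 (mod 11).
  i = 3 (α = 10): (10−7)(10−8)(10−1)(10−9) = 3·2·9·1 = 54 ≡ 10, so v_3 = 10^{−1} = 10 (mod 11).
  i = 4 (α = 1): (1−7)(1−8)(1−10)(1−9) = (−6)·(−7)·(−9)·(−8) = 3024 ≡ 10, so v_4 = 10^{−1} = 10 (mod 11).
  i = 5 (α = 9): (9−7)(9−8)(9−10)(9−1) = 2·1·(−1)·8 = −16 ≡ 6, so v_5 = 6^{−1} = 2 (mod 11).
  v = [7, 4, 10, 10, 2].
Step 2: syndromes of r = [10, 0, 2, 4, 3] (all sums mod 11).
  S_0 = Σ v_i r_i = 7·10 + 4·0 + 10·2 + 10·4 + 2·3 = 136 ≡ 4.
  S_1 = Σ v_i α_i r_i = 7·7·10 + 4·8·0 + 10·10·2 + 10·1·4 + 2·9·3 = 784 ≡ 3.
  α_i^2 mod 11 = [5, 9, 1, 1, 4].
  S_2 = Σ v_i α_i^2 r_i = 7·5·10 + 4·9·0 + 10·1·2 + 10·1·4 + 2·4·3 = 434 ≡ 5.
  S = (4, 3, 5) ≠ 0, so r is not a codeword (an error is present).
Step 3: locate the error. For a single error e at position i, S_ℓ = v_i·e·α_i^ℓ, so α_err = S_1/S_0.
  S_0^{−1} = 4^{−1} = 3 (mod 11), so α_err = 3·3 = 9 ≡ 9 = α_5. Error position i = 5.
  Consistency check: S_2/S_1 = 5·4 = 20 ≡ 9 = α_err ✓ (single-error assumption holds).
Step 4: error magnitude e = S_0/v_5 = S_0·∏_{j≠5}(α_5 − α_j) = 4·6 = 24 ≡ 2 (mod 11).
Step 5: correct position 5: c_5 = r_5 − e = 3 − 2 ≡ 1 (mod 11). Hence c = [10, 0, 2, 4, 1].
  Check: interpolating c through the α_i gives m(x) = 3 + 1·x (degree < 2) with m(α_i) = c_i for every i, so c is indeed a codeword.
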